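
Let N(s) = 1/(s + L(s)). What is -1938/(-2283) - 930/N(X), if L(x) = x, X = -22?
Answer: 31140766/761 ≈ 40921.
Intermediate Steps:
N(s) = 1/(2*s) (N(s) = 1/(s + s) = 1/(2*s))
-1938/(-2283) - 930/N(X) = -1938/(-2283) - 930/((1/2)/(-22)) = -1938*(-1/2283) - 930/((1/2)*(-1/22)) = 646/761 - 930/(-1/44) = 646/761 - 930*(-44) = 646/761 + 40920 = 31140766/761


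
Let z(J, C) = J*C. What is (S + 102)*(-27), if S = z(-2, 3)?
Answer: -2592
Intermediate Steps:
z(J, C) = C*J
S = -6 (S = 3*(-2) = -6)
(S + 102)*(-27) = (-6 + 102)*(-27) = 96*(-27) = -2592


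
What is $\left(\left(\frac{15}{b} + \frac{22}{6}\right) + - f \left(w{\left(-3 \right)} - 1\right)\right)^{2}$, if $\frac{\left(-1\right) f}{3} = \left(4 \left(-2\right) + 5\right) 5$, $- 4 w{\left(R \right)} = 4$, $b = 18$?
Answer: $\frac{35721}{4} \approx 8930.3$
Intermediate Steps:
$w{\left(R \right)} = -1$ ($w{\left(R \right)} = \left(- \frac{1}{4}\right) 4 = -1$)
$f = 45$ ($f = - 3 \left(4 \left(-2\right) + 5\right) 5 = - 3 \left(-8 + 5\right) 5 = - 3 \left(\left(-3\right) 5\right) = \left(-3\right) \left(-15\right) = 45$)
$\left(\left(\frac{15}{b} + \frac{22}{6}\right) + - f \left(w{\left(-3 \right)} - 1\right)\right)^{2} = \left(\left(\frac{15}{18} + \frac{22}{6}\right) + \left(-1\right) 45 \left(-1 - 1\right)\right)^{2} = \left(\left(15 \cdot \frac{1}{18} + 22 \cdot \frac{1}{6}\right) - -90\right)^{2} = \left(\left(\frac{5}{6} + \frac{11}{3}\right) + 90\right)^{2} = \left(\frac{9}{2} + 90\right)^{2} = \left(\frac{189}{2}\right)^{2} = \frac{35721}{4}$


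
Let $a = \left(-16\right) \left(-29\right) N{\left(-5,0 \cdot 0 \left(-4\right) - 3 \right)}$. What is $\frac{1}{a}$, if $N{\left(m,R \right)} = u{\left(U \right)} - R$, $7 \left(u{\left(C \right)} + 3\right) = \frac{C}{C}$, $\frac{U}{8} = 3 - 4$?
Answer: $\frac{7}{464} \approx 0.015086$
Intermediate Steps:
$U = -8$ ($U = 8 \left(3 - 4\right) = 8 \left(-1\right) = -8$)
$u{\left(C \right)} = - \frac{20}{7}$ ($u{\left(C \right)} = -3 + \frac{C \frac{1}{C}}{7} = -3 + \frac{1}{7} \cdot 1 = -3 + \frac{1}{7} = - \frac{20}{7}$)
$N{\left(m,R \right)} = - \frac{20}{7} - R$
$a = \frac{464}{7}$ ($a = \left(-16\right) \left(-29\right) \left(- \frac{20}{7} - \left(0 \cdot 0 \left(-4\right) - 3\right)\right) = 464 \left(- \frac{20}{7} - \left(0 \left(-4\right) - 3\right)\right) = 464 \left(- \frac{20}{7} - \left(0 - 3\right)\right) = 464 \left(- \frac{20}{7} - -3\right) = 464 \left(- \frac{20}{7} + 3\right) = 464 \cdot \frac{1}{7} = \frac{464}{7} \approx 66.286$)
$\frac{1}{a} = \frac{1}{\frac{464}{7}} = \frac{7}{464}$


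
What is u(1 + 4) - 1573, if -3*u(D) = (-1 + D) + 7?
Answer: -4730/3 ≈ -1576.7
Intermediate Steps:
u(D) = -2 - D/3 (u(D) = -((-1 + D) + 7)/3 = -(6 + D)/3 = -2 - D/3)
u(1 + 4) - 1573 = (-2 - (1 + 4)/3) - 1573 = (-2 - 1/3*5) - 1573 = (-2 - 5/3) - 1573 = -11/3 - 1573 = -4730/3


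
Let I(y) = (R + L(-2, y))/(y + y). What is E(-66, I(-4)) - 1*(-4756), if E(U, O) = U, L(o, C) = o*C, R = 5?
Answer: 4690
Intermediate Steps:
L(o, C) = C*o
I(y) = (5 - 2*y)/(2*y) (I(y) = (5 + y*(-2))/(y + y) = (5 - 2*y)/((2*y)) = (5 - 2*y)*(1/(2*y)) = (5 - 2*y)/(2*y))
E(-66, I(-4)) - 1*(-4756) = -66 - 1*(-4756) = -66 + 4756 = 4690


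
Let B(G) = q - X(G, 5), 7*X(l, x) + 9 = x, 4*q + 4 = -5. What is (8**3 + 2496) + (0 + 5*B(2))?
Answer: 83989/28 ≈ 2999.6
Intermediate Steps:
q = -9/4 (q = -1 + (1/4)*(-5) = -1 - 5/4 = -9/4 ≈ -2.2500)
X(l, x) = -9/7 + x/7
B(G) = -47/28 (B(G) = -9/4 - (-9/7 + (1/7)*5) = -9/4 - (-9/7 + 5/7) = -9/4 - 1*(-4/7) = -9/4 + 4/7 = -47/28)
(8**3 + 2496) + (0 + 5*B(2)) = (8**3 + 2496) + (0 + 5*(-47/28)) = (512 + 2496) + (0 - 235/28) = 3008 - 235/28 = 83989/28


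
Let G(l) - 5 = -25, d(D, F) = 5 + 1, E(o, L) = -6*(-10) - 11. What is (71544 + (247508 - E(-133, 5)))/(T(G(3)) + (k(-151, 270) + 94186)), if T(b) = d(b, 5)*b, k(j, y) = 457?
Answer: 319003/94523 ≈ 3.3749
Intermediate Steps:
E(o, L) = 49 (E(o, L) = 60 - 11 = 49)
d(D, F) = 6
G(l) = -20 (G(l) = 5 - 25 = -20)
T(b) = 6*b
(71544 + (247508 - E(-133, 5)))/(T(G(3)) + (k(-151, 270) + 94186)) = (71544 + (247508 - 1*49))/(6*(-20) + (457 + 94186)) = (71544 + (247508 - 49))/(-120 + 94643) = (71544 + 247459)/94523 = 319003*(1/94523) = 319003/94523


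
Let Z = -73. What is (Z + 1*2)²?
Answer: 5041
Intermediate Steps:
(Z + 1*2)² = (-73 + 1*2)² = (-73 + 2)² = (-71)² = 5041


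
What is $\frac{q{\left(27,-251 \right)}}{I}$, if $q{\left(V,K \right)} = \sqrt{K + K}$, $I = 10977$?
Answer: $\frac{i \sqrt{502}}{10977} \approx 0.0020411 i$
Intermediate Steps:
$q{\left(V,K \right)} = \sqrt{2} \sqrt{K}$ ($q{\left(V,K \right)} = \sqrt{2 K} = \sqrt{2} \sqrt{K}$)
$\frac{q{\left(27,-251 \right)}}{I} = \frac{\sqrt{2} \sqrt{-251}}{10977} = \sqrt{2} i \sqrt{251} \cdot \frac{1}{10977} = i \sqrt{502} \cdot \frac{1}{10977} = \frac{i \sqrt{502}}{10977}$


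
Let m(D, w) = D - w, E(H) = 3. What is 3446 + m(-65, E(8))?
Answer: 3378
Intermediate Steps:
3446 + m(-65, E(8)) = 3446 + (-65 - 1*3) = 3446 + (-65 - 3) = 3446 - 68 = 3378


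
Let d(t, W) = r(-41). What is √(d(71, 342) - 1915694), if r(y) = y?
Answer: I*√1915735 ≈ 1384.1*I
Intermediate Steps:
d(t, W) = -41
√(d(71, 342) - 1915694) = √(-41 - 1915694) = √(-1915735) = I*√1915735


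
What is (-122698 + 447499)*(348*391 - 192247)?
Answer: -18246995379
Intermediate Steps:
(-122698 + 447499)*(348*391 - 192247) = 324801*(136068 - 192247) = 324801*(-56179) = -18246995379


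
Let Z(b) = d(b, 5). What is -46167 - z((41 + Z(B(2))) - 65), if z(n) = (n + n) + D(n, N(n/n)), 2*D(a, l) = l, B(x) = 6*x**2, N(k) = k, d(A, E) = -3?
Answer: -92227/2 ≈ -46114.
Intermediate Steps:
Z(b) = -3
D(a, l) = l/2
z(n) = 1/2 + 2*n (z(n) = (n + n) + (n/n)/2 = 2*n + (1/2)*1 = 2*n + 1/2 = 1/2 + 2*n)
-46167 - z((41 + Z(B(2))) - 65) = -46167 - (1/2 + 2*((41 - 3) - 65)) = -46167 - (1/2 + 2*(38 - 65)) = -46167 - (1/2 + 2*(-27)) = -46167 - (1/2 - 54) = -46167 - 1*(-107/2) = -46167 + 107/2 = -92227/2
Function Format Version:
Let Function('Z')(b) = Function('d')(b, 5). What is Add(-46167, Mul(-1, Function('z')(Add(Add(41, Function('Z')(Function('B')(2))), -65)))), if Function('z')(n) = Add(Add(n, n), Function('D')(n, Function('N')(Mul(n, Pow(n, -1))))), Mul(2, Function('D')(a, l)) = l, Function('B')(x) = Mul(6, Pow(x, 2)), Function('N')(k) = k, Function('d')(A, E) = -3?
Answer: Rational(-92227, 2) ≈ -46114.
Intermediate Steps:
Function('Z')(b) = -3
Function('D')(a, l) = Mul(Rational(1, 2), l)
Function('z')(n) = Add(Rational(1, 2), Mul(2, n)) (Function('z')(n) = Add(Add(n, n), Mul(Rational(1, 2), Mul(n, Pow(n, -1)))) = Add(Mul(2, n), Mul(Rational(1, 2), 1)) = Add(Mul(2, n), Rational(1, 2)) = Add(Rational(1, 2), Mul(2, n)))
Add(-46167, Mul(-1, Function('z')(Add(Add(41, Function('Z')(Function('B')(2))), -65)))) = Add(-46167, Mul(-1, Add(Rational(1, 2), Mul(2, Add(Add(41, -3), -65))))) = Add(-46167, Mul(-1, Add(Rational(1, 2), Mul(2, Add(38, -65))))) = Add(-46167, Mul(-1, Add(Rational(1, 2), Mul(2, -27)))) = Add(-46167, Mul(-1, Add(Rational(1, 2), -54))) = Add(-46167, Mul(-1, Rational(-107, 2))) = Add(-46167, Rational(107, 2)) = Rational(-92227, 2)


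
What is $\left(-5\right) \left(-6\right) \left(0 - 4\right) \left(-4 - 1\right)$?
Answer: $600$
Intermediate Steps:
$\left(-5\right) \left(-6\right) \left(0 - 4\right) \left(-4 - 1\right) = 30 \left(\left(-4\right) \left(-5\right)\right) = 30 \cdot 20 = 600$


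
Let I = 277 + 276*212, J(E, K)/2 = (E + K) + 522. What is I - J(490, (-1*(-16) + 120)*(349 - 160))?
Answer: 5357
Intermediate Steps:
J(E, K) = 1044 + 2*E + 2*K (J(E, K) = 2*((E + K) + 522) = 2*(522 + E + K) = 1044 + 2*E + 2*K)
I = 58789 (I = 277 + 58512 = 58789)
I - J(490, (-1*(-16) + 120)*(349 - 160)) = 58789 - (1044 + 2*490 + 2*((-1*(-16) + 120)*(349 - 160))) = 58789 - (1044 + 980 + 2*((16 + 120)*189)) = 58789 - (1044 + 980 + 2*(136*189)) = 58789 - (1044 + 980 + 2*25704) = 58789 - (1044 + 980 + 51408) = 58789 - 1*53432 = 58789 - 53432 = 5357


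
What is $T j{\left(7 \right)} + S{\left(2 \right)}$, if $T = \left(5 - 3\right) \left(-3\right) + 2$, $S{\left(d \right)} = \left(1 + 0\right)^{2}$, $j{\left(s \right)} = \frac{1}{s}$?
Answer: $\frac{3}{7} \approx 0.42857$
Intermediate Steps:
$S{\left(d \right)} = 1$ ($S{\left(d \right)} = 1^{2} = 1$)
$T = -4$ ($T = 2 \left(-3\right) + 2 = -6 + 2 = -4$)
$T j{\left(7 \right)} + S{\left(2 \right)} = - \frac{4}{7} + 1 = \frac{3}{7}$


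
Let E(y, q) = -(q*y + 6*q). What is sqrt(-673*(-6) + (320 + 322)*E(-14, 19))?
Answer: sqrt(101622) ≈ 318.78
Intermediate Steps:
E(y, q) = -6*q - q*y (E(y, q) = -(6*q + q*y) = -6*q - q*y)
sqrt(-673*(-6) + (320 + 322)*E(-14, 19)) = sqrt(-673*(-6) + (320 + 322)*(-1*19*(6 - 14))) = sqrt(4038 + 642*(-1*19*(-8))) = sqrt(4038 + 642*152) = sqrt(4038 + 97584) = sqrt(101622)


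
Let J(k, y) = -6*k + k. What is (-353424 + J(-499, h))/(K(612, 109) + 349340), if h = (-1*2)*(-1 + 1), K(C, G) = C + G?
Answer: -350929/350061 ≈ -1.0025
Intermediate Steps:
h = 0 (h = -2*0 = 0)
J(k, y) = -5*k
(-353424 + J(-499, h))/(K(612, 109) + 349340) = (-353424 - 5*(-499))/((612 + 109) + 349340) = (-353424 + 2495)/(721 + 349340) = -350929/350061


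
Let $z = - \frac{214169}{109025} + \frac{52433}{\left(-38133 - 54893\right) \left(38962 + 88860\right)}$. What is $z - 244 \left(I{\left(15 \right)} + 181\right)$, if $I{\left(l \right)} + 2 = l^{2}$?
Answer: $- \frac{127795598747898144493}{1296391130782300} \approx -98578.0$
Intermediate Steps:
$I{\left(l \right)} = -2 + l^{2}$
$z = - \frac{2546639902139693}{1296391130782300}$ ($z = \left(-214169\right) \frac{1}{109025} + \frac{52433}{\left(-93026\right) 127822} = - \frac{214169}{109025} + \frac{52433}{-11890769372} = - \frac{214169}{109025} + 52433 \left(- \frac{1}{11890769372}\right) = - \frac{214169}{109025} - \frac{52433}{11890769372} = - \frac{2546639902139693}{1296391130782300} \approx -1.9644$)
$z - 244 \left(I{\left(15 \right)} + 181\right) = - \frac{2546639902139693}{1296391130782300} - 244 \left(\left(-2 + 15^{2}\right) + 181\right) = - \frac{2546639902139693}{1296391130782300} - 244 \left(\left(-2 + 225\right) + 181\right) = - \frac{2546639902139693}{1296391130782300} - 244 \left(223 + 181\right) = - \frac{2546639902139693}{1296391130782300} - 244 \cdot 404 = - \frac{2546639902139693}{1296391130782300} - 98576 = - \frac{127795598747898144493}{1296391130782300}$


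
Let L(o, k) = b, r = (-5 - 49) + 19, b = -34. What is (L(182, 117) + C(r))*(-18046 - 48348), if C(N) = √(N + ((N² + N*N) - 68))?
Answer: 2257396 - 66394*√2347 ≈ -9.5912e+5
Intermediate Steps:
r = -35 (r = -54 + 19 = -35)
L(o, k) = -34
C(N) = √(-68 + N + 2*N²) (C(N) = √(N + ((N² + N²) - 68)) = √(N + (2*N² - 68)) = √(N + (-68 + 2*N²)) = √(-68 + N + 2*N²))
(L(182, 117) + C(r))*(-18046 - 48348) = (-34 + √(-68 - 35 + 2*(-35)²))*(-18046 - 48348) = (-34 + √(-68 - 35 + 2*1225))*(-66394) = (-34 + √(-68 - 35 + 2450))*(-66394) = (-34 + √2347)*(-66394) = 2257396 - 66394*√2347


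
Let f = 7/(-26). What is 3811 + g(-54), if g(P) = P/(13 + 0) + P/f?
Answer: 364675/91 ≈ 4007.4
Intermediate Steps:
f = -7/26 (f = 7*(-1/26) = -7/26 ≈ -0.26923)
g(P) = -331*P/91 (g(P) = P/(13 + 0) + P/(-7/26) = P/13 + P*(-26/7) = P*(1/13) - 26*P/7 = P/13 - 26*P/7 = -331*P/91)
3811 + g(-54) = 3811 - 331/91*(-54) = 3811 + 17874/91 = 364675/91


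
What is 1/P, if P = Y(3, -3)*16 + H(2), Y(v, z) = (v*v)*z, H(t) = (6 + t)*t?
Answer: -1/416 ≈ -0.0024038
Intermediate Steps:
H(t) = t*(6 + t)
Y(v, z) = z*v**2 (Y(v, z) = v**2*z = z*v**2)
P = -416 (P = -3*3**2*16 + 2*(6 + 2) = -3*9*16 + 2*8 = -27*16 + 16 = -432 + 16 = -416)
1/P = 1/(-416) = -1/416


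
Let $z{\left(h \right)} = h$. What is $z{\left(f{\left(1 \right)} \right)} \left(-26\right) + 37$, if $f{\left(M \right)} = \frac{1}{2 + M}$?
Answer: $\frac{85}{3} \approx 28.333$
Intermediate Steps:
$z{\left(f{\left(1 \right)} \right)} \left(-26\right) + 37 = \frac{1}{2 + 1} \left(-26\right) + 37 = \frac{1}{3} \left(-26\right) + 37 = - \frac{26}{3} + 37 = \frac{85}{3}$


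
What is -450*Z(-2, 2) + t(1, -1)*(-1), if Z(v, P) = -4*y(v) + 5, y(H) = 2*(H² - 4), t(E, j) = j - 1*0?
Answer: -2249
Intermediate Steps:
t(E, j) = j (t(E, j) = j + 0 = j)
y(H) = -8 + 2*H² (y(H) = 2*(-4 + H²) = -8 + 2*H²)
Z(v, P) = 37 - 8*v² (Z(v, P) = -4*(-8 + 2*v²) + 5 = (32 - 8*v²) + 5 = 37 - 8*v²)
-450*Z(-2, 2) + t(1, -1)*(-1) = -450*(37 - 8*(-2)²) - 1*(-1) = -450*(37 - 8*4) + 1 = -450*(37 - 32) + 1 = -450*5 + 1 = -2250 + 1 = -2249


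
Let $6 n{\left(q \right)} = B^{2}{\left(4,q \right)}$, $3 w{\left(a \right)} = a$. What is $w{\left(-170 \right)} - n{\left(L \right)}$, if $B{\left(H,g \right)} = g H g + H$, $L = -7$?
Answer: $- \frac{20170}{3} \approx -6723.3$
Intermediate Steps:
$w{\left(a \right)} = \frac{a}{3}$
$B{\left(H,g \right)} = H + H g^{2}$ ($B{\left(H,g \right)} = H g g + H = H g^{2} + H = H + H g^{2}$)
$n{\left(q \right)} = \frac{\left(4 + 4 q^{2}\right)^{2}}{6}$ ($n{\left(q \right)} = \frac{\left(4 \left(1 + q^{2}\right)\right)^{2}}{6} = \frac{\left(4 + 4 q^{2}\right)^{2}}{6}$)
$w{\left(-170 \right)} - n{\left(L \right)} = \frac{1}{3} \left(-170\right) - \frac{8 \left(1 + \left(-7\right)^{2}\right)^{2}}{3} = - \frac{170}{3} - \frac{8 \left(1 + 49\right)^{2}}{3} = - \frac{170}{3} - \frac{8 \cdot 50^{2}}{3} = - \frac{170}{3} - \frac{8}{3} \cdot 2500 = - \frac{170}{3} - \frac{20000}{3} = - \frac{20170}{3}$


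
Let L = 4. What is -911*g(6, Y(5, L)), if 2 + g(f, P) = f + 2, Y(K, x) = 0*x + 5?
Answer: -5466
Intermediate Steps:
Y(K, x) = 5 (Y(K, x) = 0 + 5 = 5)
g(f, P) = f (g(f, P) = -2 + (f + 2) = -2 + (2 + f) = f)
-911*g(6, Y(5, L)) = -911*6 = -5466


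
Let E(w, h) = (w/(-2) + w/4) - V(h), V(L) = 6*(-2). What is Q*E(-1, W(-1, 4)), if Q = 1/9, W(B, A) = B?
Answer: 49/36 ≈ 1.3611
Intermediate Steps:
V(L) = -12
Q = 1/9 ≈ 0.11111
E(w, h) = 12 - w/4 (E(w, h) = (w/(-2) + w/4) - 1*(-12) = (w*(-1/2) + w*(1/4)) + 12 = (-w/2 + w/4) + 12 = -w/4 + 12 = 12 - w/4)
Q*E(-1, W(-1, 4)) = (12 - 1/4*(-1))/9 = (12 + 1/4)/9 = (1/9)*(49/4) = 49/36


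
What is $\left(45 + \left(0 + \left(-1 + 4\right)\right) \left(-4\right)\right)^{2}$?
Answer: $1089$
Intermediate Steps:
$\left(45 + \left(0 + \left(-1 + 4\right)\right) \left(-4\right)\right)^{2} = \left(45 + \left(0 + 3\right) \left(-4\right)\right)^{2} = \left(45 + 3 \left(-4\right)\right)^{2} = \left(45 - 12\right)^{2} = 33^{2} = 1089$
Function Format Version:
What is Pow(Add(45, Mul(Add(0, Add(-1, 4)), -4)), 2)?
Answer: 1089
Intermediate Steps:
Pow(Add(45, Mul(Add(0, Add(-1, 4)), -4)), 2) = Pow(Add(45, Mul(Add(0, 3), -4)), 2) = Pow(Add(45, Mul(3, -4)), 2) = Pow(Add(45, -12), 2) = Pow(33, 2) = 1089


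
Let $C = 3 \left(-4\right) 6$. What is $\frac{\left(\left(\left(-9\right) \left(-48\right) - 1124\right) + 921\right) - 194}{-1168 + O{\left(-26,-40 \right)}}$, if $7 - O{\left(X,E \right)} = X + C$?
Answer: $- \frac{35}{1063} \approx -0.032926$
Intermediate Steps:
$C = -72$ ($C = \left(-12\right) 6 = -72$)
$O{\left(X,E \right)} = 79 - X$ ($O{\left(X,E \right)} = 7 - \left(X - 72\right) = 7 - \left(-72 + X\right) = 79 - X$)
$\frac{\left(\left(\left(-9\right) \left(-48\right) - 1124\right) + 921\right) - 194}{-1168 + O{\left(-26,-40 \right)}} = \frac{\left(\left(\left(-9\right) \left(-48\right) - 1124\right) + 921\right) - 194}{-1168 + \left(79 - -26\right)} = \frac{\left(\left(432 - 1124\right) + 921\right) - 194}{-1168 + \left(79 + 26\right)} = \frac{\left(-692 + 921\right) - 194}{-1168 + 105} = \frac{229 - 194}{-1063} = 35 \left(- \frac{1}{1063}\right) = - \frac{35}{1063}$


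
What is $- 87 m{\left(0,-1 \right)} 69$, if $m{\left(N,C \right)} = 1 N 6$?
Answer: $0$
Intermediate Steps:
$m{\left(N,C \right)} = 6 N$ ($m{\left(N,C \right)} = N 6 = 6 N$)
$- 87 m{\left(0,-1 \right)} 69 = - 87 \cdot 6 \cdot 0 \cdot 69 = \left(-87\right) 0 \cdot 69 = 0 \cdot 69 = 0$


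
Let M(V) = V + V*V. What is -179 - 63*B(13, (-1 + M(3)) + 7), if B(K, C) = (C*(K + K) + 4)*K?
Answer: -386747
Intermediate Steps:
M(V) = V + V²
B(K, C) = K*(4 + 2*C*K) (B(K, C) = (C*(2*K) + 4)*K = (2*C*K + 4)*K = (4 + 2*C*K)*K = K*(4 + 2*C*K))
-179 - 63*B(13, (-1 + M(3)) + 7) = -179 - 126*13*(2 + ((-1 + 3*(1 + 3)) + 7)*13) = -179 - 126*13*(2 + ((-1 + 3*4) + 7)*13) = -179 - 126*13*(2 + ((-1 + 12) + 7)*13) = -179 - 126*13*(2 + (11 + 7)*13) = -179 - 126*13*(2 + 18*13) = -179 - 126*13*(2 + 234) = -179 - 126*13*236 = -179 - 63*6136 = -179 - 386568 = -386747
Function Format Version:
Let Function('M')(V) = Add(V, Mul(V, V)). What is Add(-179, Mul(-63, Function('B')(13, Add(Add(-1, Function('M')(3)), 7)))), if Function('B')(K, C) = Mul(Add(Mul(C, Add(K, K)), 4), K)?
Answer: -386747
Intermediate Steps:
Function('M')(V) = Add(V, Pow(V, 2))
Function('B')(K, C) = Mul(K, Add(4, Mul(2, C, K))) (Function('B')(K, C) = Mul(Add(Mul(C, Mul(2, K)), 4), K) = Mul(Add(Mul(2, C, K), 4), K) = Mul(Add(4, Mul(2, C, K)), K) = Mul(K, Add(4, Mul(2, C, K))))
Add(-179, Mul(-63, Function('B')(13, Add(Add(-1, Function('M')(3)), 7)))) = Add(-179, Mul(-63, Mul(2, 13, Add(2, Mul(Add(Add(-1, Mul(3, Add(1, 3))), 7), 13))))) = Add(-179, Mul(-63, Mul(2, 13, Add(2, Mul(Add(Add(-1, Mul(3, 4)), 7), 13))))) = Add(-179, Mul(-63, Mul(2, 13, Add(2, Mul(Add(Add(-1, 12), 7), 13))))) = Add(-179, Mul(-63, Mul(2, 13, Add(2, Mul(Add(11, 7), 13))))) = Add(-179, Mul(-63, Mul(2, 13, Add(2, Mul(18, 13))))) = Add(-179, Mul(-63, Mul(2, 13, Add(2, 234)))) = Add(-179, Mul(-63, Mul(2, 13, 236))) = Add(-179, Mul(-63, 6136)) = Add(-179, -386568) = -386747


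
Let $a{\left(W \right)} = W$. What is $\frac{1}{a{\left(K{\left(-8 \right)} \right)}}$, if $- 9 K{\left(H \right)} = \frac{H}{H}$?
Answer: $-9$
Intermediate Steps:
$K{\left(H \right)} = - \frac{1}{9}$ ($K{\left(H \right)} = - \frac{H \frac{1}{H}}{9} = \left(- \frac{1}{9}\right) 1 = - \frac{1}{9}$)
$\frac{1}{a{\left(K{\left(-8 \right)} \right)}} = \frac{1}{- \frac{1}{9}} = -9$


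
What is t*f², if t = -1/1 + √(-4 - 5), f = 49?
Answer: -2401 + 7203*I ≈ -2401.0 + 7203.0*I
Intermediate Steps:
t = -1 + 3*I (t = -1*1 + √(-9) = -1 + 3*I ≈ -1.0 + 3.0*I)
t*f² = (-1 + 3*I)*49² = (-1 + 3*I)*2401 = -2401 + 7203*I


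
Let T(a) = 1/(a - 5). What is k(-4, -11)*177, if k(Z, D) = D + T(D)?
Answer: -31329/16 ≈ -1958.1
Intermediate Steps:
T(a) = 1/(-5 + a)
k(Z, D) = D + 1/(-5 + D)
k(-4, -11)*177 = ((1 - 11*(-5 - 11))/(-5 - 11))*177 = ((1 - 11*(-16))/(-16))*177 = -(1 + 176)/16*177 = -1/16*177*177 = -177/16*177 = -31329/16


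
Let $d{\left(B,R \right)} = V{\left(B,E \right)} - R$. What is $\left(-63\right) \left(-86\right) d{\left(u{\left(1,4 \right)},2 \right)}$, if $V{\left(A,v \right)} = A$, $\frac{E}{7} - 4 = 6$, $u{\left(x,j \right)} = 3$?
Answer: $5418$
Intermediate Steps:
$E = 70$ ($E = 28 + 7 \cdot 6 = 28 + 42 = 70$)
$d{\left(B,R \right)} = B - R$
$\left(-63\right) \left(-86\right) d{\left(u{\left(1,4 \right)},2 \right)} = \left(-63\right) \left(-86\right) \left(3 - 2\right) = 5418 \left(3 - 2\right) = 5418 \cdot 1 = 5418$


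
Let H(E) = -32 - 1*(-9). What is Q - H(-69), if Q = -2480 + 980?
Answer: -1477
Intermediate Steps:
H(E) = -23 (H(E) = -32 + 9 = -23)
Q = -1500
Q - H(-69) = -1500 - 1*(-23) = -1500 + 23 = -1477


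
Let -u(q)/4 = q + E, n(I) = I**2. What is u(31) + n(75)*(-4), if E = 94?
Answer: -23000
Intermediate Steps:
u(q) = -376 - 4*q (u(q) = -4*(q + 94) = -4*(94 + q) = -376 - 4*q)
u(31) + n(75)*(-4) = (-376 - 4*31) + 75**2*(-4) = (-376 - 124) + 5625*(-4) = -500 - 22500 = -23000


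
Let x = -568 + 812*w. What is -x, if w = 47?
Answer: -37596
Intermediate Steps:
x = 37596 (x = -568 + 812*47 = -568 + 38164 = 37596)
-x = -1*37596 = -37596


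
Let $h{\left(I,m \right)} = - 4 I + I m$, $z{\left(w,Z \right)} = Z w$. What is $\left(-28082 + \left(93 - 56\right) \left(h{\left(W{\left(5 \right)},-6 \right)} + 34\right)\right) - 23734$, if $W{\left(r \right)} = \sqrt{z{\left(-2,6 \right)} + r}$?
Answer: $-50558 - 370 i \sqrt{7} \approx -50558.0 - 978.93 i$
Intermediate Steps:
$W{\left(r \right)} = \sqrt{-12 + r}$ ($W{\left(r \right)} = \sqrt{6 \left(-2\right) + r} = \sqrt{-12 + r}$)
$\left(-28082 + \left(93 - 56\right) \left(h{\left(W{\left(5 \right)},-6 \right)} + 34\right)\right) - 23734 = \left(-28082 + \left(93 - 56\right) \left(\sqrt{-12 + 5} \left(-4 - 6\right) + 34\right)\right) - 23734 = \left(-28082 + 37 \left(\sqrt{-7} \left(-10\right) + 34\right)\right) - 23734 = \left(-28082 + 37 \left(i \sqrt{7} \left(-10\right) + 34\right)\right) - 23734 = \left(-28082 + 37 \left(- 10 i \sqrt{7} + 34\right)\right) - 23734 = \left(-28082 + 37 \left(34 - 10 i \sqrt{7}\right)\right) - 23734 = \left(-28082 + \left(1258 - 370 i \sqrt{7}\right)\right) - 23734 = \left(-26824 - 370 i \sqrt{7}\right) - 23734 = -50558 - 370 i \sqrt{7}$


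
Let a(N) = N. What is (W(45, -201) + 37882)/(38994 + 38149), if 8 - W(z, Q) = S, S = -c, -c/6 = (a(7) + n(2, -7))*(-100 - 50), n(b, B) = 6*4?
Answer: 65790/77143 ≈ 0.85283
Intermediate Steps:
n(b, B) = 24
c = 27900 (c = -6*(7 + 24)*(-100 - 50) = -186*(-150) = -6*(-4650) = 27900)
S = -27900 (S = -1*27900 = -27900)
W(z, Q) = 27908 (W(z, Q) = 8 - 1*(-27900) = 8 + 27900 = 27908)
(W(45, -201) + 37882)/(38994 + 38149) = (27908 + 37882)/(38994 + 38149) = 65790/77143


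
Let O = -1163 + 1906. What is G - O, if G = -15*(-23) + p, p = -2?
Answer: -400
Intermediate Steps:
O = 743
G = 343 (G = -15*(-23) - 2 = 345 - 2 = 343)
G - O = 343 - 1*743 = 343 - 743 = -400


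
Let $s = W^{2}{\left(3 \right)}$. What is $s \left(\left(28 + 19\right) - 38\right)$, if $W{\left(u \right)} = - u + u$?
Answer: $0$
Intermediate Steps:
$W{\left(u \right)} = 0$
$s = 0$ ($s = 0^{2} = 0$)
$s \left(\left(28 + 19\right) - 38\right) = 0 \left(\left(28 + 19\right) - 38\right) = 0 \left(47 - 38\right) = 0 \cdot 9 = 0$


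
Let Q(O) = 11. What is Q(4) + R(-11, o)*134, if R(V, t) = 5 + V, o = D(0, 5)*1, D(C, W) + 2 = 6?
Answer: -793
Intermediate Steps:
D(C, W) = 4 (D(C, W) = -2 + 6 = 4)
o = 4 (o = 4*1 = 4)
Q(4) + R(-11, o)*134 = 11 + (5 - 11)*134 = 11 - 6*134 = 11 - 804 = -793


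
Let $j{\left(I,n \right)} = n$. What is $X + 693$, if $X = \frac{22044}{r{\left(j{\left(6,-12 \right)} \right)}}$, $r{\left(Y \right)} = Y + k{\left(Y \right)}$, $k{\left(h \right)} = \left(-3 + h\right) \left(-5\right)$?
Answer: $\frac{21901}{21} \approx 1042.9$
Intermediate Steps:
$k{\left(h \right)} = 15 - 5 h$
$r{\left(Y \right)} = 15 - 4 Y$ ($r{\left(Y \right)} = Y - \left(-15 + 5 Y\right) = 15 - 4 Y$)
$X = \frac{7348}{21}$ ($X = \frac{22044}{15 - -48} = \frac{22044}{15 + 48} = \frac{22044}{63} = 22044 \cdot \frac{1}{63} = \frac{7348}{21} \approx 349.9$)
$X + 693 = \frac{7348}{21} + 693 = \frac{21901}{21}$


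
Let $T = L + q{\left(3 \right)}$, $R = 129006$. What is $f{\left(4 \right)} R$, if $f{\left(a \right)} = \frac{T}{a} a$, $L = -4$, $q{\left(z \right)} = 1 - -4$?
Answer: $129006$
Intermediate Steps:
$q{\left(z \right)} = 5$ ($q{\left(z \right)} = 1 + 4 = 5$)
$T = 1$ ($T = -4 + 5 = 1$)
$f{\left(a \right)} = 1$ ($f{\left(a \right)} = 1 \frac{1}{a} a = \frac{a}{a} = 1$)
$f{\left(4 \right)} R = 1 \cdot 129006 = 129006$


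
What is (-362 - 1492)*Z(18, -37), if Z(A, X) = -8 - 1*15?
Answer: 42642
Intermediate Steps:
Z(A, X) = -23 (Z(A, X) = -8 - 15 = -23)
(-362 - 1492)*Z(18, -37) = (-362 - 1492)*(-23) = -1854*(-23) = 42642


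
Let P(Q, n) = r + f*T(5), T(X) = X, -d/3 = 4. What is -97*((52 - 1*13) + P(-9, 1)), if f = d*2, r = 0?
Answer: 7857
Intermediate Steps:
d = -12 (d = -3*4 = -12)
f = -24 (f = -12*2 = -24)
P(Q, n) = -120 (P(Q, n) = 0 - 24*5 = 0 - 120 = -120)
-97*((52 - 1*13) + P(-9, 1)) = -97*((52 - 1*13) - 120) = -97*((52 - 13) - 120) = -97*(39 - 120) = -97*(-81) = 7857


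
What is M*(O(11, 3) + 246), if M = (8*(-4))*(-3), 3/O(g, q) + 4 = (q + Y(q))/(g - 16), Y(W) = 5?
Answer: 164952/7 ≈ 23565.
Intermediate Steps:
O(g, q) = 3/(-4 + (5 + q)/(-16 + g)) (O(g, q) = 3/(-4 + (q + 5)/(g - 16)) = 3/(-4 + (5 + q)/(-16 + g)))
M = 96 (M = -32*(-3) = 96)
M*(O(11, 3) + 246) = 96*(3*(-16 + 11)/(69 + 3 - 4*11) + 246) = 96*(3*(-5)/(69 + 3 - 44) + 246) = 96*(3*(-5)/28 + 246) = 96*(3*(1/28)*(-5) + 246) = 96*(-15/28 + 246) = 96*(6873/28) = 164952/7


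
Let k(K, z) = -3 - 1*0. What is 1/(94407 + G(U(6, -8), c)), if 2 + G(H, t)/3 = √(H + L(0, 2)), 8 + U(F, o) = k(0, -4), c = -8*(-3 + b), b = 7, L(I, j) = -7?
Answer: 10489/990172107 - I*√2/990172107 ≈ 1.0593e-5 - 1.4282e-9*I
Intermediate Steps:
c = -32 (c = -8*(-3 + 7) = -8*4 = -32)
k(K, z) = -3 (k(K, z) = -3 + 0 = -3)
U(F, o) = -11 (U(F, o) = -8 - 3 = -11)
G(H, t) = -6 + 3*√(-7 + H) (G(H, t) = -6 + 3*√(H - 7) = -6 + 3*√(-7 + H))
1/(94407 + G(U(6, -8), c)) = 1/(94407 + (-6 + 3*√(-7 - 11))) = 1/(94407 + (-6 + 3*√(-18))) = 1/(94407 + (-6 + 3*(3*I*√2))) = 1/(94407 + (-6 + 9*I*√2)) = 1/(94401 + 9*I*√2)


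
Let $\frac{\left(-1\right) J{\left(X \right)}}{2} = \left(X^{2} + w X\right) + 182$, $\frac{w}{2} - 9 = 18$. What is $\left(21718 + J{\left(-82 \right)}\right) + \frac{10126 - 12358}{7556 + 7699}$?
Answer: $\frac{28411342}{1695} \approx 16762.0$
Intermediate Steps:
$w = 54$ ($w = 18 + 2 \cdot 18 = 18 + 36 = 54$)
$J{\left(X \right)} = -364 - 108 X - 2 X^{2}$ ($J{\left(X \right)} = - 2 \left(\left(X^{2} + 54 X\right) + 182\right) = - 2 \left(182 + X^{2} + 54 X\right) = -364 - 108 X - 2 X^{2}$)
$\left(21718 + J{\left(-82 \right)}\right) + \frac{10126 - 12358}{7556 + 7699} = \left(21718 - \left(-8492 + 13448\right)\right) + \frac{10126 - 12358}{7556 + 7699} = \left(21718 - 4956\right) - \frac{2232}{15255} = \left(21718 - 4956\right) - \frac{248}{1695} = 16762 - \frac{248}{1695} = \frac{28411342}{1695}$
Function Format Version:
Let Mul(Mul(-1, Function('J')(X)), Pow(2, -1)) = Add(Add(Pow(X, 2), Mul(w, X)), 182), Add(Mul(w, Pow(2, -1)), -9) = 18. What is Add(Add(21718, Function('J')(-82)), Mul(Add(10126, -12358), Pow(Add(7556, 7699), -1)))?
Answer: Rational(28411342, 1695) ≈ 16762.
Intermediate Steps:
w = 54 (w = Add(18, Mul(2, 18)) = Add(18, 36) = 54)
Function('J')(X) = Add(-364, Mul(-108, X), Mul(-2, Pow(X, 2))) (Function('J')(X) = Mul(-2, Add(Add(Pow(X, 2), Mul(54, X)), 182)) = Mul(-2, Add(182, Pow(X, 2), Mul(54, X))) = Add(-364, Mul(-108, X), Mul(-2, Pow(X, 2))))
Add(Add(21718, Function('J')(-82)), Mul(Add(10126, -12358), Pow(Add(7556, 7699), -1))) = Add(Add(21718, Add(-364, Mul(-108, -82), Mul(-2, Pow(-82, 2)))), Mul(Add(10126, -12358), Pow(Add(7556, 7699), -1))) = Add(Add(21718, Add(-364, 8856, Mul(-2, 6724))), Mul(-2232, Pow(15255, -1))) = Add(Add(21718, Add(-364, 8856, -13448)), Mul(-2232, Rational(1, 15255))) = Add(Add(21718, -4956), Rational(-248, 1695)) = Add(16762, Rational(-248, 1695)) = Rational(28411342, 1695)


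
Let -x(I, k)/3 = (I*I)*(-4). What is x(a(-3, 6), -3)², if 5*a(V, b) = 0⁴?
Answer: 0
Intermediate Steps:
a(V, b) = 0 (a(V, b) = (⅕)*0⁴ = (⅕)*0 = 0)
x(I, k) = 12*I² (x(I, k) = -3*I*I*(-4) = -3*I²*(-4) = -(-12)*I² = 12*I²)
x(a(-3, 6), -3)² = (12*0²)² = (12*0)² = 0² = 0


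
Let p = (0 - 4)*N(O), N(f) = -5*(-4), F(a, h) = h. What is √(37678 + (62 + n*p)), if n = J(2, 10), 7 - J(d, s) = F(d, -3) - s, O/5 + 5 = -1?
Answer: 2*√9035 ≈ 190.11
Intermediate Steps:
O = -30 (O = -25 + 5*(-1) = -25 - 5 = -30)
N(f) = 20
J(d, s) = 10 + s (J(d, s) = 7 - (-3 - s) = 7 + (3 + s) = 10 + s)
p = -80 (p = (0 - 4)*20 = -4*20 = -80)
n = 20 (n = 10 + 10 = 20)
√(37678 + (62 + n*p)) = √(37678 + (62 + 20*(-80))) = √(37678 + (62 - 1600)) = √(37678 - 1538) = √36140 = 2*√9035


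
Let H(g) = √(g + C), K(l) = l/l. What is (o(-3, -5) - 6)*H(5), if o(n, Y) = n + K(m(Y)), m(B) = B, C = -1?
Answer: -16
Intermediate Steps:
K(l) = 1
o(n, Y) = 1 + n (o(n, Y) = n + 1 = 1 + n)
H(g) = √(-1 + g) (H(g) = √(g - 1) = √(-1 + g))
(o(-3, -5) - 6)*H(5) = ((1 - 3) - 6)*√(-1 + 5) = (-2 - 6)*√4 = -8*2 = -16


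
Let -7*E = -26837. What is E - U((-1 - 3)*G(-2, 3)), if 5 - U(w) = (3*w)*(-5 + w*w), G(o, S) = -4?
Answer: 111138/7 ≈ 15877.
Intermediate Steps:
E = 26837/7 (E = -1/7*(-26837) = 26837/7 ≈ 3833.9)
U(w) = 5 - 3*w*(-5 + w**2) (U(w) = 5 - 3*w*(-5 + w*w) = 5 - 3*w*(-5 + w**2))
E - U((-1 - 3)*G(-2, 3)) = 26837/7 - (5 - 3*(-64*(-1 - 3)**3) + 15*((-1 - 3)*(-4))) = 26837/7 - (5 - 3*(-4*(-4))**3 + 15*(-4*(-4))) = 26837/7 - (5 - 3*16**3 + 15*16) = 26837/7 - (5 - 3*4096 + 240) = 26837/7 - (5 - 12288 + 240) = 26837/7 - 1*(-12043) = 26837/7 + 12043 = 111138/7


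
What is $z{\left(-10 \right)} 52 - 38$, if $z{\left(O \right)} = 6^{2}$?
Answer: $1834$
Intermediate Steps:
$z{\left(O \right)} = 36$
$z{\left(-10 \right)} 52 - 38 = 36 \cdot 52 - 38 = 1872 - 38 = 1834$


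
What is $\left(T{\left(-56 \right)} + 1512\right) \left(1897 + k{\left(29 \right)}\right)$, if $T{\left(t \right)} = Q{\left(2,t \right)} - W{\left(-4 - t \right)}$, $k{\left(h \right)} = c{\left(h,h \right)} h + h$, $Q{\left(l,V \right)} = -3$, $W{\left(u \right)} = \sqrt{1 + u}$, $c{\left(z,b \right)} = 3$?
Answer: $3037617 - 2013 \sqrt{53} \approx 3.023 \cdot 10^{6}$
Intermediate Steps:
$k{\left(h \right)} = 4 h$ ($k{\left(h \right)} = 3 h + h = 4 h$)
$T{\left(t \right)} = -3 - \sqrt{-3 - t}$ ($T{\left(t \right)} = -3 - \sqrt{1 - \left(4 + t\right)} = -3 - \sqrt{-3 - t}$)
$\left(T{\left(-56 \right)} + 1512\right) \left(1897 + k{\left(29 \right)}\right) = \left(\left(-3 - \sqrt{-3 - -56}\right) + 1512\right) \left(1897 + 4 \cdot 29\right) = \left(\left(-3 - \sqrt{-3 + 56}\right) + 1512\right) \left(1897 + 116\right) = \left(\left(-3 - \sqrt{53}\right) + 1512\right) 2013 = \left(1509 - \sqrt{53}\right) 2013 = 3037617 - 2013 \sqrt{53}$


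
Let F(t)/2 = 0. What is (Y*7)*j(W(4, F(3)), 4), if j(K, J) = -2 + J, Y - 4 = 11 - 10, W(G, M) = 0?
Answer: 70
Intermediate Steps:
F(t) = 0 (F(t) = 2*0 = 0)
Y = 5 (Y = 4 + (11 - 10) = 4 + 1 = 5)
(Y*7)*j(W(4, F(3)), 4) = (5*7)*(-2 + 4) = 35*2 = 70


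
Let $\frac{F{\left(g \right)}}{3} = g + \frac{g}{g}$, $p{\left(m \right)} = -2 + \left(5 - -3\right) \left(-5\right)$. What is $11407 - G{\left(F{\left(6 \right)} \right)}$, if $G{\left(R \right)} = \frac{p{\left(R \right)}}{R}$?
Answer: $11409$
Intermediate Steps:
$p{\left(m \right)} = -42$ ($p{\left(m \right)} = -2 + \left(5 + 3\right) \left(-5\right) = -2 + 8 \left(-5\right) = -2 - 40 = -42$)
$F{\left(g \right)} = 3 + 3 g$ ($F{\left(g \right)} = 3 \left(g + \frac{g}{g}\right) = 3 \left(g + 1\right) = 3 \left(1 + g\right) = 3 + 3 g$)
$G{\left(R \right)} = - \frac{42}{R}$
$11407 - G{\left(F{\left(6 \right)} \right)} = 11407 - - \frac{42}{3 + 3 \cdot 6} = 11407 - - \frac{42}{3 + 18} = 11407 - - \frac{42}{21} = 11407 - \left(-42\right) \frac{1}{21} = 11407 - -2 = 11407 + 2 = 11409$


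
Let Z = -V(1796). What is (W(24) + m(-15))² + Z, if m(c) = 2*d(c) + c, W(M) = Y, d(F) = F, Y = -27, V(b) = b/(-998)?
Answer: 2587714/499 ≈ 5185.8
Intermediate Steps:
V(b) = -b/998 (V(b) = b*(-1/998) = -b/998)
W(M) = -27
m(c) = 3*c (m(c) = 2*c + c = 3*c)
Z = 898/499 (Z = -(-1)*1796/998 = -1*(-898/499) = 898/499 ≈ 1.7996)
(W(24) + m(-15))² + Z = (-27 + 3*(-15))² + 898/499 = (-27 - 45)² + 898/499 = (-72)² + 898/499 = 5184 + 898/499 = 2587714/499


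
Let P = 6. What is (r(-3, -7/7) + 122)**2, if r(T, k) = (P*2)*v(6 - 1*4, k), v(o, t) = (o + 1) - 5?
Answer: 9604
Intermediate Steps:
v(o, t) = -4 + o (v(o, t) = (1 + o) - 5 = -4 + o)
r(T, k) = -24 (r(T, k) = (6*2)*(-4 + (6 - 1*4)) = 12*(-4 + (6 - 4)) = 12*(-4 + 2) = 12*(-2) = -24)
(r(-3, -7/7) + 122)**2 = (-24 + 122)**2 = 98**2 = 9604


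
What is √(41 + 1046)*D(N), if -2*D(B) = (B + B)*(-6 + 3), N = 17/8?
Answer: 51*√1087/8 ≈ 210.18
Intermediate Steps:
N = 17/8 (N = 17*(⅛) = 17/8 ≈ 2.1250)
D(B) = 3*B (D(B) = -(B + B)*(-6 + 3)/2 = -2*B*(-3)/2 = -(-3)*B = 3*B)
√(41 + 1046)*D(N) = √(41 + 1046)*(3*(17/8)) = √1087*(51/8) = 51*√1087/8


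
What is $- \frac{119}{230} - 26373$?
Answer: $- \frac{6065909}{230} \approx -26374.0$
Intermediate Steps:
$- \frac{119}{230} - 26373 = - \frac{6065909}{230}$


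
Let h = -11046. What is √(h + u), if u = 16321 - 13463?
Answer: 2*I*√2047 ≈ 90.488*I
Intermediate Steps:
u = 2858
√(h + u) = √(-11046 + 2858) = √(-8188) = 2*I*√2047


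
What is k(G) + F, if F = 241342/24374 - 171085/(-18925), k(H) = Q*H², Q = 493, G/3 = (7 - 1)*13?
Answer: 1245207230451174/46127795 ≈ 2.6995e+7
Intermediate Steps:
G = 234 (G = 3*((7 - 1)*13) = 3*(6*13) = 3*78 = 234)
k(H) = 493*H²
F = 873742314/46127795 (F = 241342*(1/24374) - 171085*(-1/18925) = 120671/12187 + 34217/3785 = 873742314/46127795 ≈ 18.942)
k(G) + F = 493*234² + 873742314/46127795 = 493*54756 + 873742314/46127795 = 26994708 + 873742314/46127795 = 1245207230451174/46127795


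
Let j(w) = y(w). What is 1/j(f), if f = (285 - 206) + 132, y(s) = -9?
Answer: -1/9 ≈ -0.11111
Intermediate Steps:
f = 211 (f = 79 + 132 = 211)
j(w) = -9
1/j(f) = 1/(-9) = -1/9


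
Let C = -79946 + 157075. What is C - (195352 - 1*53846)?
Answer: -64377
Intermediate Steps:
C = 77129
C - (195352 - 1*53846) = 77129 - (195352 - 1*53846) = 77129 - (195352 - 53846) = 77129 - 1*141506 = 77129 - 141506 = -64377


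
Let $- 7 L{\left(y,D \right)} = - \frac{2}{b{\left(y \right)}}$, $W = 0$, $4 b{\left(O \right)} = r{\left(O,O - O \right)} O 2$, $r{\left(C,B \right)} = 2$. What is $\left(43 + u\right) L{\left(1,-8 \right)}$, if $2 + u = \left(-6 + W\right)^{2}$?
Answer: $22$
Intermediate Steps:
$b{\left(O \right)} = O$ ($b{\left(O \right)} = \frac{2 O 2}{4} = \frac{4 O}{4} = O$)
$L{\left(y,D \right)} = \frac{2}{7 y}$ ($L{\left(y,D \right)} = - \frac{\left(-2\right) \frac{1}{y}}{7} = \frac{2}{7 y}$)
$u = 34$ ($u = -2 + \left(-6 + 0\right)^{2} = -2 + \left(-6\right)^{2} = -2 + 36 = 34$)
$\left(43 + u\right) L{\left(1,-8 \right)} = \left(43 + 34\right) \frac{2}{7 \cdot 1} = 77 \cdot \frac{2}{7} \cdot 1 = 77 \cdot \frac{2}{7} = 22$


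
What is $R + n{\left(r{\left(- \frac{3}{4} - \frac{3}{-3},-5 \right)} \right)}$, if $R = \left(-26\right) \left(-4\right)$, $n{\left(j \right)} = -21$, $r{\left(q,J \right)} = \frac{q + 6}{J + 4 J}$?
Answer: $83$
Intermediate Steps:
$r{\left(q,J \right)} = \frac{6 + q}{5 J}$
$R = 104$
$R + n{\left(r{\left(- \frac{3}{4} - \frac{3}{-3},-5 \right)} \right)} = 104 - 21 = 83$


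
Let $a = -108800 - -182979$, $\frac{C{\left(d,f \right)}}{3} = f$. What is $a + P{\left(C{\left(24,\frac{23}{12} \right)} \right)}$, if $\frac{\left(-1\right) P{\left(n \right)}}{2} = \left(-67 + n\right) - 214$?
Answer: $\frac{149459}{2} \approx 74730.0$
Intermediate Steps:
$C{\left(d,f \right)} = 3 f$
$a = 74179$ ($a = -108800 + 182979 = 74179$)
$P{\left(n \right)} = 562 - 2 n$ ($P{\left(n \right)} = - 2 \left(\left(-67 + n\right) - 214\right) = - 2 \left(-281 + n\right) = 562 - 2 n$)
$a + P{\left(C{\left(24,\frac{23}{12} \right)} \right)} = 74179 + \left(562 - 2 \cdot 3 \cdot \frac{23}{12}\right) = 74179 + \left(562 - \frac{23}{2}\right) = 74179 + \frac{1101}{2} = \frac{149459}{2}$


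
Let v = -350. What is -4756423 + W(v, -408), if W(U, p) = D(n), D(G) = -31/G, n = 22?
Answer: -104641337/22 ≈ -4.7564e+6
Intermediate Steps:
W(U, p) = -31/22
-4756423 + W(v, -408) = -4756423 - 31/22 = -104641337/22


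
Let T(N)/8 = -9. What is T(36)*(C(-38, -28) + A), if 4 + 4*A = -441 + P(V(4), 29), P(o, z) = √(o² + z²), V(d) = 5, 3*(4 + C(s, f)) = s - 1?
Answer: 9234 - 18*√866 ≈ 8704.3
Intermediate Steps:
T(N) = -72 (T(N) = 8*(-9) = -72)
C(s, f) = -13/3 + s/3 (C(s, f) = -4 + (s - 1)/3 = -4 + (-1 + s)/3 = -4 + (-⅓ + s/3) = -13/3 + s/3)
A = -445/4 + √866/4 (A = -1 + (-441 + √(5² + 29²))/4 = -1 + (-441 + √(25 + 841))/4 = -1 + (-441 + √866)/4 = -1 + (-441/4 + √866/4) = -445/4 + √866/4 ≈ -103.89)
T(36)*(C(-38, -28) + A) = -72*((-13/3 + (⅓)*(-38)) + (-445/4 + √866/4)) = -72*((-13/3 - 38/3) + (-445/4 + √866/4)) = -72*(-17 + (-445/4 + √866/4)) = -72*(-513/4 + √866/4) = 9234 - 18*√866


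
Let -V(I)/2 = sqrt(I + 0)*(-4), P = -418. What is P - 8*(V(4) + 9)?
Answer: -618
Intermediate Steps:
V(I) = 8*sqrt(I) (V(I) = -2*sqrt(I + 0)*(-4) = -2*sqrt(I)*(-4) = -(-8)*sqrt(I) = 8*sqrt(I))
P - 8*(V(4) + 9) = -418 - 8*(8*sqrt(4) + 9) = -418 - 8*(8*2 + 9) = -418 - 8*(16 + 9) = -418 - 8*25 = -418 - 1*200 = -418 - 200 = -618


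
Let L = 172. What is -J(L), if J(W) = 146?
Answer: -146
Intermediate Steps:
-J(L) = -1*146 = -146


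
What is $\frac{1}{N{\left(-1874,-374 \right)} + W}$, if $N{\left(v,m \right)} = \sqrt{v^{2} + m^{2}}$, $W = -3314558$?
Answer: $- \frac{127483}{422549657062} - \frac{\sqrt{5402}}{422549657062} \approx -3.0187 \cdot 10^{-7}$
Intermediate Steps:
$N{\left(v,m \right)} = \sqrt{m^{2} + v^{2}}$
$\frac{1}{N{\left(-1874,-374 \right)} + W} = \frac{1}{\sqrt{\left(-374\right)^{2} + \left(-1874\right)^{2}} - 3314558} = \frac{1}{\sqrt{139876 + 3511876} - 3314558} = \frac{1}{\sqrt{3651752} - 3314558} = \frac{1}{26 \sqrt{5402} - 3314558} = \frac{1}{-3314558 + 26 \sqrt{5402}}$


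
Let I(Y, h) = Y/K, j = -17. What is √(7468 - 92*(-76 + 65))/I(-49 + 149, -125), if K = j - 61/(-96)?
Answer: -1571*√530/2400 ≈ -15.070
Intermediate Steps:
K = -1571/96 (K = -17 - 61/(-96) = -17 - 61*(-1/96) = -17 + 61/96 = -1571/96 ≈ -16.365)
I(Y, h) = -96*Y/1571 (I(Y, h) = Y/(-1571/96) = Y*(-96/1571) = -96*Y/1571)
√(7468 - 92*(-76 + 65))/I(-49 + 149, -125) = √(7468 - 92*(-76 + 65))/((-96*(-49 + 149)/1571)) = √(7468 - 92*(-11))/((-96/1571*100)) = √(7468 + 1012)/(-9600/1571) = √8480*(-1571/9600) = (4*√530)*(-1571/9600) = -1571*√530/2400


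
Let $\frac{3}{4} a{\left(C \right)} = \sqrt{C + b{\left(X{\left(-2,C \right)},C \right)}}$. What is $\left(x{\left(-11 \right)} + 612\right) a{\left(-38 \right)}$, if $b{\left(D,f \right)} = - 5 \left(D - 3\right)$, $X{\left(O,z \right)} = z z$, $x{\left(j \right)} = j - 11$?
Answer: $\frac{2360 i \sqrt{7243}}{3} \approx 66950.0 i$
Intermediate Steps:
$x{\left(j \right)} = -11 + j$ ($x{\left(j \right)} = j - 11 = -11 + j$)
$X{\left(O,z \right)} = z^{2}$
$b{\left(D,f \right)} = 15 - 5 D$ ($b{\left(D,f \right)} = - 5 \left(-3 + D\right) = 15 - 5 D$)
$a{\left(C \right)} = \frac{4 \sqrt{15 + C - 5 C^{2}}}{3}$ ($a{\left(C \right)} = \frac{4 \sqrt{C - \left(-15 + 5 C^{2}\right)}}{3} = \frac{4 \sqrt{15 + C - 5 C^{2}}}{3}$)
$\left(x{\left(-11 \right)} + 612\right) a{\left(-38 \right)} = \left(\left(-11 - 11\right) + 612\right) \frac{4 \sqrt{15 - 38 - 5 \left(-38\right)^{2}}}{3} = \left(-22 + 612\right) \frac{4 \sqrt{15 - 38 - 7220}}{3} = 590 \frac{4 \sqrt{15 - 38 - 7220}}{3} = 590 \frac{4 \sqrt{-7243}}{3} = 590 \frac{4 i \sqrt{7243}}{3} = \frac{2360 i \sqrt{7243}}{3}$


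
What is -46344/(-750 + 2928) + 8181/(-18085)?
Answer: -142658243/6564855 ≈ -21.731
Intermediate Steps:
-46344/(-750 + 2928) + 8181/(-18085) = -46344/2178 + 8181*(-1/18085) = -46344*1/2178 - 8181/18085 = -7724/363 - 8181/18085 = -142658243/6564855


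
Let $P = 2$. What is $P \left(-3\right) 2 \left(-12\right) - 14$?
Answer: $130$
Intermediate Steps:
$P \left(-3\right) 2 \left(-12\right) - 14 = 2 \left(-3\right) 2 \left(-12\right) - 14 = \left(-6\right) 2 \left(-12\right) - 14 = \left(-12\right) \left(-12\right) - 14 = 144 - 14 = 130$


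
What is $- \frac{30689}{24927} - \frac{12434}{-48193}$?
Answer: $- \frac{1169052659}{1201306911} \approx -0.97315$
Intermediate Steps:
$- \frac{30689}{24927} - \frac{12434}{-48193} = \left(-30689\right) \frac{1}{24927} - - \frac{12434}{48193} = - \frac{30689}{24927} + \frac{12434}{48193} = - \frac{1169052659}{1201306911}$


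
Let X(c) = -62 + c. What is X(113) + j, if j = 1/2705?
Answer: 137956/2705 ≈ 51.000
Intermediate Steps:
j = 1/2705 ≈ 0.00036969
X(113) + j = (-62 + 113) + 1/2705 = 51 + 1/2705 = 137956/2705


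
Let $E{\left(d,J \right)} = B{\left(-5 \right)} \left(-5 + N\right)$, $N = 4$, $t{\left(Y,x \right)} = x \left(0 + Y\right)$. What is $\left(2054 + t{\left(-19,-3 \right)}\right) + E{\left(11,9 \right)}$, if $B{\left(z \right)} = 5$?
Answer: $2106$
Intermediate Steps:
$t{\left(Y,x \right)} = Y x$ ($t{\left(Y,x \right)} = x Y = Y x$)
$E{\left(d,J \right)} = -5$ ($E{\left(d,J \right)} = 5 \left(-5 + 4\right) = 5 \left(-1\right) = -5$)
$\left(2054 + t{\left(-19,-3 \right)}\right) + E{\left(11,9 \right)} = \left(2054 - -57\right) - 5 = \left(2054 + 57\right) - 5 = 2111 - 5 = 2106$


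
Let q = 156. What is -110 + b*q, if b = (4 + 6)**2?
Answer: 15490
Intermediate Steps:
b = 100 (b = 10**2 = 100)
-110 + b*q = -110 + 100*156 = -110 + 15600 = 15490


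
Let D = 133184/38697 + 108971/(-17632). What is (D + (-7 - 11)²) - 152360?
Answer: -103736868156643/682305504 ≈ -1.5204e+5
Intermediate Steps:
D = -1868550499/682305504 (D = 133184*(1/38697) + 108971*(-1/17632) = 133184/38697 - 108971/17632 = -1868550499/682305504 ≈ -2.7386)
(D + (-7 - 11)²) - 152360 = (-1868550499/682305504 + (-7 - 11)²) - 152360 = (-1868550499/682305504 + (-18)²) - 152360 = (-1868550499/682305504 + 324) - 152360 = 219198432797/682305504 - 152360 = -103736868156643/682305504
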